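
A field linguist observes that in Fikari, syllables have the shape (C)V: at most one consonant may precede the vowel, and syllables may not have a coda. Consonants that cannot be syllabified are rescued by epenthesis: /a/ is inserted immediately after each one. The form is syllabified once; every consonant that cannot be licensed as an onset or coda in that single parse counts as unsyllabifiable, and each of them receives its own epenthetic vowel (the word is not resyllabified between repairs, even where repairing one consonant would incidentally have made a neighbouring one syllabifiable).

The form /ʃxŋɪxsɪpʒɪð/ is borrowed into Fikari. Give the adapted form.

Under (C)V, the unsyllabifiable consonants are /ʃ/, /x/, /x/, /p/, /ð/ (no codas are permitted; onsets are limited to one consonant).
Inserting the epenthetic vowel yields /ʃ/ → /ʃa/, /x/ → /xa/, /x/ → /xa/, /p/ → /pa/, /ð/ → /ða/.

ʃaxaŋɪxasɪpaʒɪða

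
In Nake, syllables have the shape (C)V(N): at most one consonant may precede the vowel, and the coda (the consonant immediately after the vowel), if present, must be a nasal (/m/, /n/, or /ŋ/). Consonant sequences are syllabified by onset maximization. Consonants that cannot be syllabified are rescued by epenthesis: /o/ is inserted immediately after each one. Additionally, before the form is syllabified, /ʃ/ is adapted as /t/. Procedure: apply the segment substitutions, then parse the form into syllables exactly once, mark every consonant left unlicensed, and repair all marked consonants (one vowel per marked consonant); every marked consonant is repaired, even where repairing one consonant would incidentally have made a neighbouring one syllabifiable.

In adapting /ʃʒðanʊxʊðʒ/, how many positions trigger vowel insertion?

4

After substitution the input is /tʒðanʊxʊðʒ/.
The unsyllabifiable consonants are /t/, /ʒ/, /ð/, /ʒ/; each receives one epenthetic vowel.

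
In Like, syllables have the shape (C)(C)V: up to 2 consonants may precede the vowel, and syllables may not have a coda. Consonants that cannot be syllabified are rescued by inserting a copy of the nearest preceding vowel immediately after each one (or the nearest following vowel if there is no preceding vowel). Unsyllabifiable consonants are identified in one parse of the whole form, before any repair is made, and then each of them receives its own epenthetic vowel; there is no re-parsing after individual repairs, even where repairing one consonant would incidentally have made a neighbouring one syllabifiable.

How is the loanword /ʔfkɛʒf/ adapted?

The consonants /ʔ/, /ʒ/, /f/ cannot be parsed into a legal (C)(C)V syllable (no codas are permitted; onsets may contain at most 2 consonants).
Inserting the epenthetic vowel yields /ʔ/ → /ʔɛ/, /ʒ/ → /ʒɛ/, /f/ → /fɛ/.

ʔɛfkɛʒɛfɛ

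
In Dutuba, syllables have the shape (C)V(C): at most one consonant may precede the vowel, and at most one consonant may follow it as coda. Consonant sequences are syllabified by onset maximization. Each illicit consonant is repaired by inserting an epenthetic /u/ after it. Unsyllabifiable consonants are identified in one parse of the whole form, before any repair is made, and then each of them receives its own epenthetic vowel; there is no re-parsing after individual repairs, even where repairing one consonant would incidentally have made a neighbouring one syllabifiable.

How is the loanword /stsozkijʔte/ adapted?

sutusozkijʔute

Syllabifying with onset maximization leaves /s/, /t/, /ʔ/ stranded (at most one coda consonant is licensed; onsets are limited to one consonant).
Inserting the epenthetic vowel yields /s/ → /su/, /t/ → /tu/, /ʔ/ → /ʔu/.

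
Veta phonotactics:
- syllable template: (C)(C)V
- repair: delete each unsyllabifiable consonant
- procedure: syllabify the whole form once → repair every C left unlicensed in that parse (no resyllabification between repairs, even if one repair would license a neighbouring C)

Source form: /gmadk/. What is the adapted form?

gma

Under (C)(C)V, the unsyllabifiable consonants are /d/, /k/ (no codas are permitted; onsets may contain at most 2 consonants).
Each unlicensed consonant is deleted: /d/, /k/.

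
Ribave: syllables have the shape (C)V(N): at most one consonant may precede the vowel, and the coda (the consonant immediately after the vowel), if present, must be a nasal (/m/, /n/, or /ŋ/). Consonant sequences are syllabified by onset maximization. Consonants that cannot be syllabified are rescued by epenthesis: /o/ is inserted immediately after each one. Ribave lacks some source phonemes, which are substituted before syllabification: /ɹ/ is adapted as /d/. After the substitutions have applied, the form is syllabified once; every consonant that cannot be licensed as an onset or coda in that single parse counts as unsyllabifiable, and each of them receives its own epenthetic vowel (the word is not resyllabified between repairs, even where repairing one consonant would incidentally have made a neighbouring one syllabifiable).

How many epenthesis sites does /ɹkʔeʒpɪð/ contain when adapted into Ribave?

4

After substitution the input is /dkʔeʒpɪð/.
The unsyllabifiable consonants are /d/, /k/, /ʒ/, /ð/; each receives one epenthetic vowel.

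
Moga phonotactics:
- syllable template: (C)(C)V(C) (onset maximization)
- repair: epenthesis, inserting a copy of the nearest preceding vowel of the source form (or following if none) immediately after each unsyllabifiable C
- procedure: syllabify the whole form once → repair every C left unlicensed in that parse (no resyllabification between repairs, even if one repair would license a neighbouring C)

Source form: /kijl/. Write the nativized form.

The consonants /l/ cannot be parsed into a legal (C)(C)V(C) syllable (at most one coda consonant is licensed; onsets may contain at most 2 consonants).
Inserting the epenthetic vowel yields /l/ → /li/.

kijli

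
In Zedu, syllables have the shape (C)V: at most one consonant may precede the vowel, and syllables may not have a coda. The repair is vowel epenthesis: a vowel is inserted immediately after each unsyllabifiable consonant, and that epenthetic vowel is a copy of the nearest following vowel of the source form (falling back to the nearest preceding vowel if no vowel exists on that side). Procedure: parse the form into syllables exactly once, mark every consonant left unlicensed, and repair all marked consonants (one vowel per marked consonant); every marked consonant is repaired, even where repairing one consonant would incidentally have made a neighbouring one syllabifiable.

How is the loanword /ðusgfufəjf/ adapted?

Syllabifying with onset maximization leaves /s/, /g/, /j/, /f/ stranded (no codas are permitted; onsets are limited to one consonant).
Each unlicensed consonant becomes the onset of a new syllable: /s/ → /su/, /g/ → /gu/, /j/ → /jə/, /f/ → /fə/.

ðusugufufəjəfə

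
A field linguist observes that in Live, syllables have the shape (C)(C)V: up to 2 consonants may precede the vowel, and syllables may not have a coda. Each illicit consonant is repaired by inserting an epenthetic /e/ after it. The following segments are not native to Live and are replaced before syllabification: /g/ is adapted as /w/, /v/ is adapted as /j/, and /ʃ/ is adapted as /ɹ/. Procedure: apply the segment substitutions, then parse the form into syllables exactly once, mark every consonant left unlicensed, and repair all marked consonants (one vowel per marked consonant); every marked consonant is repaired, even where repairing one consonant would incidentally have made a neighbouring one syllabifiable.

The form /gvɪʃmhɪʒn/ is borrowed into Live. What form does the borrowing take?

wjɪɹemhɪʒene

Substitution: /g/ → /w/, /v/ → /j/, /ʃ/ → /ɹ/, giving /wjɪɹmhɪʒn/.
Syllabifying with onset maximization leaves /ɹ/, /ʒ/, /n/ stranded (no codas are permitted; onsets may contain at most 2 consonants).
Epenthesis after each stranded consonant: /ɹ/ → /ɹe/, /ʒ/ → /ʒe/, /n/ → /ne/.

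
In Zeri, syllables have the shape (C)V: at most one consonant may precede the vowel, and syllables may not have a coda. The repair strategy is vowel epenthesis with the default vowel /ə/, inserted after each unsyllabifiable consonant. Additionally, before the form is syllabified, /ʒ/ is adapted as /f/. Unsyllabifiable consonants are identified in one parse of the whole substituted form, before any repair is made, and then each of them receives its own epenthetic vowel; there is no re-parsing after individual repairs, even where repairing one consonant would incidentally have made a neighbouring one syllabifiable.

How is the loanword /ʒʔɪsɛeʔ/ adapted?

fəʔɪsɛeʔə

Substitution: /ʒ/ → /f/, giving /fʔɪsɛeʔ/.
Syllabifying with onset maximization leaves /f/, /ʔ/ stranded (no codas are permitted; onsets are limited to one consonant).
Inserting the epenthetic vowel yields /f/ → /fə/, /ʔ/ → /ʔə/.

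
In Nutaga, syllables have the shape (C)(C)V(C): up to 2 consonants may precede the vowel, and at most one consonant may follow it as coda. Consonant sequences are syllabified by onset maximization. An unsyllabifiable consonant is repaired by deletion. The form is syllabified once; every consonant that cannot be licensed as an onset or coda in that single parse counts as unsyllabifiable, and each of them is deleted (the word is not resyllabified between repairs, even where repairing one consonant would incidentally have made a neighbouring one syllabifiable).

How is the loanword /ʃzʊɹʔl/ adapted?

ʃzʊɹ

The consonants /ʔ/, /l/ cannot be parsed into a legal (C)(C)V(C) syllable (at most one coda consonant is licensed; onsets may contain at most 2 consonants).
Deletion applies to /ʔ/, /l/.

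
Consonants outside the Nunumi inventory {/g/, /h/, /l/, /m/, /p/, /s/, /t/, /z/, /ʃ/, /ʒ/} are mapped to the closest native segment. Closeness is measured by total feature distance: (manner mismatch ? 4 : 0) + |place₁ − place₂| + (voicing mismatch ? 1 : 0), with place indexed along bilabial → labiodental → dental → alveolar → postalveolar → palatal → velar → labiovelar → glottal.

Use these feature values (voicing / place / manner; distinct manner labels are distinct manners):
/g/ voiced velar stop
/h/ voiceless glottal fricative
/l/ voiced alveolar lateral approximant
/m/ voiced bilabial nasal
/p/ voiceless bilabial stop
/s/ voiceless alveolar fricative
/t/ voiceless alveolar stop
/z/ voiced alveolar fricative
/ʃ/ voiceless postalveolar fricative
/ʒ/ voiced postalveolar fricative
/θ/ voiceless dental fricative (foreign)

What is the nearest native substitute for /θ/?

s

/s/ is closest: same manner (fricative), place distance 1 (dental→alveolar), same voicing; total 1. Next closest is /z/ at distance 2.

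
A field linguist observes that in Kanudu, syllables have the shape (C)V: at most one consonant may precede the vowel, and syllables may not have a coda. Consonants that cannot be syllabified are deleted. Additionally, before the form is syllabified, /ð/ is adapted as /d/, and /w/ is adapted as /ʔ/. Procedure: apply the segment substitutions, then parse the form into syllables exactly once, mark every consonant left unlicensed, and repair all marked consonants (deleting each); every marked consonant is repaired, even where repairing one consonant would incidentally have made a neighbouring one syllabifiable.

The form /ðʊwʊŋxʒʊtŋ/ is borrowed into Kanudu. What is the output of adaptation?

Substitution: /ð/ → /d/, /w/ → /ʔ/, giving /dʊʔʊŋxʒʊtŋ/.
Syllabifying with onset maximization leaves /ŋ/, /x/, /t/, /ŋ/ stranded (no codas are permitted; onsets are limited to one consonant).
Deletion applies to /ŋ/, /x/, /t/, /ŋ/.

dʊʔʊʒʊ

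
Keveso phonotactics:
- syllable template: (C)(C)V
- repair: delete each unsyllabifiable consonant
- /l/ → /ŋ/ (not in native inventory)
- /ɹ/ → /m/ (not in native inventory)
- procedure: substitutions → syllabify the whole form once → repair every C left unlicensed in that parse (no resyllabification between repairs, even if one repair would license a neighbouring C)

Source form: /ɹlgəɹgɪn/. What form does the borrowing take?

ŋgəmgɪ

Substitution: /ɹ/ → /m/, /l/ → /ŋ/, giving /mŋgəmgɪn/.
Syllabifying with onset maximization leaves /m/, /n/ stranded (no codas are permitted; onsets may contain at most 2 consonants).
Deleting the stranded consonants removes /m/, /n/.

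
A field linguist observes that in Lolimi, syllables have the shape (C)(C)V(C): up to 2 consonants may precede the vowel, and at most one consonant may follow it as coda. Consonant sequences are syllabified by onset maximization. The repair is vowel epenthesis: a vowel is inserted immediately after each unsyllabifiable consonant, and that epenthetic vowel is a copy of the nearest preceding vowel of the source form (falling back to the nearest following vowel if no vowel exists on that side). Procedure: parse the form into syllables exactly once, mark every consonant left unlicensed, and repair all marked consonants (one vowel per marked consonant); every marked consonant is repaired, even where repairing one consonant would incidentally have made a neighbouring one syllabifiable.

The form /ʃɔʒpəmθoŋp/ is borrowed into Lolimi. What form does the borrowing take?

Under (C)(C)V(C), the unsyllabifiable consonants are /p/ (at most one coda consonant is licensed; onsets may contain at most 2 consonants).
Inserting the epenthetic vowel yields /p/ → /po/.

ʃɔʒpəmθoŋpo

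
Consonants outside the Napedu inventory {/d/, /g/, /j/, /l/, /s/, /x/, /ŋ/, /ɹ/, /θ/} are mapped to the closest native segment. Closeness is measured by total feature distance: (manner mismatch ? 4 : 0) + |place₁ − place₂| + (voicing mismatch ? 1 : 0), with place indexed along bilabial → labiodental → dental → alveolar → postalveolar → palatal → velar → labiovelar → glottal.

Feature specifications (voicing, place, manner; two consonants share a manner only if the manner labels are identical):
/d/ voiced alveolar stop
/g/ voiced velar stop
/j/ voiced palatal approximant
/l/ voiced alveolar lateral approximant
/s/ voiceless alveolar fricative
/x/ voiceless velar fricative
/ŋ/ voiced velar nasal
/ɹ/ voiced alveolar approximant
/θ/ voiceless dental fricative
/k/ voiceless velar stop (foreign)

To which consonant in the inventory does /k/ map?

g

/g/ is closest: same manner (stop), place distance 0 (velar→velar), voicing differs (+1); total 1. Next closest is /d/ at distance 4.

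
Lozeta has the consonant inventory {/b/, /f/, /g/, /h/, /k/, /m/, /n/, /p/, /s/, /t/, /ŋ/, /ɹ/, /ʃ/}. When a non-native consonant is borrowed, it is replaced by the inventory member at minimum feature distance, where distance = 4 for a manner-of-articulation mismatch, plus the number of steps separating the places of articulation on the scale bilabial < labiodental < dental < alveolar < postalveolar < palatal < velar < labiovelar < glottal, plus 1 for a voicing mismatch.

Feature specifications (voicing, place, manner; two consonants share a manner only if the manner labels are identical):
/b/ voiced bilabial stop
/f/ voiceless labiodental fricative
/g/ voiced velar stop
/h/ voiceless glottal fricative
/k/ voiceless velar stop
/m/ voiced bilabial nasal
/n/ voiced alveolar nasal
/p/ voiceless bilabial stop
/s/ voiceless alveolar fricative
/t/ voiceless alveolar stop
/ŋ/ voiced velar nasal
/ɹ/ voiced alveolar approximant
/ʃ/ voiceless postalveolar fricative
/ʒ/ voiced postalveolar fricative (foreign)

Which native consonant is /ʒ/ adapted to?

ʃ

/ʃ/ is closest: same manner (fricative), place distance 0 (postalveolar→postalveolar), voicing differs (+1); total 1. Next closest is /s/ at distance 2.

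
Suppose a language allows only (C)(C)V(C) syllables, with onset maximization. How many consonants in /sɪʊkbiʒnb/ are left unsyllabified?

Under (C)(C)V(C), the unsyllabifiable consonants are /n/, /b/ (at most one coda consonant is licensed; onsets may contain at most 2 consonants).

2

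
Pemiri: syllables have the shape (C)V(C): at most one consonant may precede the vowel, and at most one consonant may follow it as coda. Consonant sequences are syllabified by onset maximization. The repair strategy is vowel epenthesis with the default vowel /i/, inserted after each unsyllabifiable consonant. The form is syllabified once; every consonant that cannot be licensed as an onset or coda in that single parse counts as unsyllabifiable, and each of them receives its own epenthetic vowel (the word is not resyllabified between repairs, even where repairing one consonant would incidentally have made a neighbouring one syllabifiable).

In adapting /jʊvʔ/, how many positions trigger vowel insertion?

The unsyllabifiable consonants are /ʔ/; each receives one epenthetic vowel.

1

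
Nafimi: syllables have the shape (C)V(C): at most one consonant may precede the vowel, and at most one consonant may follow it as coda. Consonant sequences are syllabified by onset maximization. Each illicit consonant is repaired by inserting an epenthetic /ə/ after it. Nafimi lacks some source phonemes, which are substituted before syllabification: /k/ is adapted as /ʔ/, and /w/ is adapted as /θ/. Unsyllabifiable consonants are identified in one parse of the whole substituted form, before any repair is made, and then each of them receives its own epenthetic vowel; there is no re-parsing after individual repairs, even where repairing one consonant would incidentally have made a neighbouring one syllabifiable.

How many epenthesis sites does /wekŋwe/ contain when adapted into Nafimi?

After substitution the input is /θeʔŋθe/.
The unsyllabifiable consonants are /ŋ/; each receives one epenthetic vowel.

1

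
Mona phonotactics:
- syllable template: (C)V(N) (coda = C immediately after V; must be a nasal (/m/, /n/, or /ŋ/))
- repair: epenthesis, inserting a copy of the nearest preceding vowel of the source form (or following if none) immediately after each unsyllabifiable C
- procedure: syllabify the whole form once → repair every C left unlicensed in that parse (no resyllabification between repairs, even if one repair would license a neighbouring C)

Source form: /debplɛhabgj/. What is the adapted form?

debepelɛhabagaja

The consonants /b/, /p/, /b/, /g/, /j/ cannot be parsed into a legal (C)V(N) syllable (only a nasal (/m/, /n/, or /ŋ/) is licensed in coda position; onsets are limited to one consonant).
Epenthesis after each stranded consonant: /b/ → /be/, /p/ → /pe/, /b/ → /ba/, /g/ → /ga/, /j/ → /ja/.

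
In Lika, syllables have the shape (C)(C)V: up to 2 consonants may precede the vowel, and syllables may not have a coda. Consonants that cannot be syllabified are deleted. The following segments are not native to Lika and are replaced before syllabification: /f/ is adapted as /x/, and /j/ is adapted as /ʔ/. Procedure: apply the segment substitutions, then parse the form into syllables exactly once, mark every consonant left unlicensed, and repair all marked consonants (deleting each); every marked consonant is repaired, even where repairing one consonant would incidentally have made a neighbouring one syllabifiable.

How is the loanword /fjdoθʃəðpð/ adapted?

ʔdoθʃə

Substitution: /f/ → /x/, /j/ → /ʔ/, giving /xʔdoθʃəðpð/.
Syllabifying with onset maximization leaves /x/, /ð/, /p/, /ð/ stranded (no codas are permitted; onsets may contain at most 2 consonants).
Deletion applies to /x/, /ð/, /p/, /ð/.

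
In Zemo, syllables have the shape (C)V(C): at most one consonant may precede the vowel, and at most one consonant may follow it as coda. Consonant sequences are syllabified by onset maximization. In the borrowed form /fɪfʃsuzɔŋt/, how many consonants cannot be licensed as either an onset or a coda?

2

Syllabifying with onset maximization leaves /ʃ/, /t/ stranded (at most one coda consonant is licensed; onsets are limited to one consonant).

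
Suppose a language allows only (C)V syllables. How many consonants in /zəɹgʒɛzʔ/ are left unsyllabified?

Under (C)V, the unsyllabifiable consonants are /ɹ/, /g/, /z/, /ʔ/ (no codas are permitted; onsets are limited to one consonant).

4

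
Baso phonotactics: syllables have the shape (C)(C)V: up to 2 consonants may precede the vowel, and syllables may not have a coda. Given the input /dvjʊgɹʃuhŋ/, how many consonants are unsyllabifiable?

4

The consonants /d/, /g/, /h/, /ŋ/ cannot be parsed into a legal (C)(C)V syllable (no codas are permitted; onsets may contain at most 2 consonants).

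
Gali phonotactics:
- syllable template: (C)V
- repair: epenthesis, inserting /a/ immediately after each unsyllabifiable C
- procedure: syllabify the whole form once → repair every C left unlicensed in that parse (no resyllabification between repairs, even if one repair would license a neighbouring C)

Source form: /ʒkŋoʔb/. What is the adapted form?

ʒakaŋoʔaba

Syllabifying with onset maximization leaves /ʒ/, /k/, /ʔ/, /b/ stranded (no codas are permitted; onsets are limited to one consonant).
Epenthesis after each stranded consonant: /ʒ/ → /ʒa/, /k/ → /ka/, /ʔ/ → /ʔa/, /b/ → /ba/.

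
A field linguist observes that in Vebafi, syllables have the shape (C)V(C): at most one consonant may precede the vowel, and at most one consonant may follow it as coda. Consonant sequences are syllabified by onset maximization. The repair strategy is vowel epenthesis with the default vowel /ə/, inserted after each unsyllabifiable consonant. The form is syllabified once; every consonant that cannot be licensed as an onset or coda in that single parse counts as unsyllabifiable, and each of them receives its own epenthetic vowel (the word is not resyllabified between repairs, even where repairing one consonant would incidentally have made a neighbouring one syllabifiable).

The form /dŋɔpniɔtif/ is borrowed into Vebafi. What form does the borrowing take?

The consonants /d/ cannot be parsed into a legal (C)V(C) syllable (at most one coda consonant is licensed; onsets are limited to one consonant).
Inserting the epenthetic vowel yields /d/ → /də/.

dəŋɔpniɔtif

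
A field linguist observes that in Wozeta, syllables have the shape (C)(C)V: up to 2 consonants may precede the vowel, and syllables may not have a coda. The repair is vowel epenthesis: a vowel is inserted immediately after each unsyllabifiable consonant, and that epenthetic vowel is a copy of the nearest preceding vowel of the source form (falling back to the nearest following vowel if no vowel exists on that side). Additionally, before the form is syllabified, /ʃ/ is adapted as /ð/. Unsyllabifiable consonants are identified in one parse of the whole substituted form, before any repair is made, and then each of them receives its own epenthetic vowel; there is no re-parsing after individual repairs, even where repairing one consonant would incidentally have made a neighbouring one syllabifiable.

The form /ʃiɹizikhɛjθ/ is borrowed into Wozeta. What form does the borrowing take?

Substitution: /ʃ/ → /ð/, giving /ðiɹizikhɛjθ/.
The consonants /j/, /θ/ cannot be parsed into a legal (C)(C)V syllable (no codas are permitted; onsets may contain at most 2 consonants).
Each unlicensed consonant becomes the onset of a new syllable: /j/ → /jɛ/, /θ/ → /θɛ/.

ðiɹizikhɛjɛθɛ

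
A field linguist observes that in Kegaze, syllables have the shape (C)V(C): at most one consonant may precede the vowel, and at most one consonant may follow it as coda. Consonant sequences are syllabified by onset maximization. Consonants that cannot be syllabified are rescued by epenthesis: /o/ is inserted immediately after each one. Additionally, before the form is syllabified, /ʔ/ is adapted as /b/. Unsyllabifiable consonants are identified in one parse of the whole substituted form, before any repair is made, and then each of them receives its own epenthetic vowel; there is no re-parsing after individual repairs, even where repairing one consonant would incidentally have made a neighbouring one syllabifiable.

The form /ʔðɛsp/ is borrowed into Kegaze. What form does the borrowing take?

boðɛspo

Substitution: /ʔ/ → /b/, giving /bðɛsp/.
The consonants /b/, /p/ cannot be parsed into a legal (C)V(C) syllable (at most one coda consonant is licensed; onsets are limited to one consonant).
Inserting the epenthetic vowel yields /b/ → /bo/, /p/ → /po/.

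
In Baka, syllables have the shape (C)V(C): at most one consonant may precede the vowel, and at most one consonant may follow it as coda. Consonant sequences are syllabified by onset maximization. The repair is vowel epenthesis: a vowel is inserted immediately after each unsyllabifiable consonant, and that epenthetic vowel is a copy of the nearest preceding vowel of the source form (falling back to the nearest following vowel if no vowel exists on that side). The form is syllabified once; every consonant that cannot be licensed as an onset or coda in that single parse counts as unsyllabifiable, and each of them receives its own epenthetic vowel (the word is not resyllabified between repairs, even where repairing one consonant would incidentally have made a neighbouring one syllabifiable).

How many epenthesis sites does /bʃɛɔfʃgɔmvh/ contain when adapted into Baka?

The unsyllabifiable consonants are /b/, /ʃ/, /v/, /h/; each receives one epenthetic vowel.

4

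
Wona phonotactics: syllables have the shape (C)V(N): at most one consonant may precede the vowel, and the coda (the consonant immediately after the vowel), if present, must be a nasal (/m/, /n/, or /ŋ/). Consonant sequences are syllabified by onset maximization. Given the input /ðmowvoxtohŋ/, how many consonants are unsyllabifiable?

5

Under (C)V(N), the unsyllabifiable consonants are /ð/, /w/, /x/, /h/, /ŋ/ (only a nasal (/m/, /n/, or /ŋ/) is licensed in coda position; onsets are limited to one consonant).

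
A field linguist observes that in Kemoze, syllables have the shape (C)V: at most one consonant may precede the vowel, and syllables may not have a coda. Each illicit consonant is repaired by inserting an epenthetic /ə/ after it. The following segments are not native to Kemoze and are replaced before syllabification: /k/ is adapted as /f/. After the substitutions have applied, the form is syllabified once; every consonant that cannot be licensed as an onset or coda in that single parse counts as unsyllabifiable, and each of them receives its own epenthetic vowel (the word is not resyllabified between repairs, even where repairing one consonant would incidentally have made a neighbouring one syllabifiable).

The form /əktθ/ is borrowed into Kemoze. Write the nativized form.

əfətəθə

Substitution: /k/ → /f/, giving /əftθ/.
The consonants /f/, /t/, /θ/ cannot be parsed into a legal (C)V syllable (no codas are permitted; onsets are limited to one consonant).
Each unlicensed consonant becomes the onset of a new syllable: /f/ → /fə/, /t/ → /tə/, /θ/ → /θə/.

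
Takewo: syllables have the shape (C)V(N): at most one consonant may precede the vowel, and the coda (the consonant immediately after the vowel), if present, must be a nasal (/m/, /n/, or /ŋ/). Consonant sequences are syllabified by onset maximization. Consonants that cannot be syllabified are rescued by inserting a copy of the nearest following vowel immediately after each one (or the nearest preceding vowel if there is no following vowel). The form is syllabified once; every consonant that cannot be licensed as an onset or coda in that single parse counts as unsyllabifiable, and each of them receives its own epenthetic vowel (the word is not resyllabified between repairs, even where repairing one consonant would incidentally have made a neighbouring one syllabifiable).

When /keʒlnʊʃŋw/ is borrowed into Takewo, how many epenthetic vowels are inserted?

5

The unsyllabifiable consonants are /ʒ/, /l/, /ʃ/, /ŋ/, /w/; each receives one epenthetic vowel.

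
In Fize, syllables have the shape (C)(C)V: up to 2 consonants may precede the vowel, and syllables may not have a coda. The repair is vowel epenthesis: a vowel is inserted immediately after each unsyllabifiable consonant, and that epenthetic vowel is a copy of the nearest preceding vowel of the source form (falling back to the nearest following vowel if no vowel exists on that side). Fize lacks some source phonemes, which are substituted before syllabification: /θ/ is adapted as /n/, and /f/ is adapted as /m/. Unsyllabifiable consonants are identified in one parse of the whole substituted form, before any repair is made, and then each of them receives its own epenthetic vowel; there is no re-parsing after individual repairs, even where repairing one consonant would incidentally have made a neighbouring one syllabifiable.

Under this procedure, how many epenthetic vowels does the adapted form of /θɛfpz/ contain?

After substitution the input is /nɛmpz/.
The unsyllabifiable consonants are /m/, /p/, /z/; each receives one epenthetic vowel.

3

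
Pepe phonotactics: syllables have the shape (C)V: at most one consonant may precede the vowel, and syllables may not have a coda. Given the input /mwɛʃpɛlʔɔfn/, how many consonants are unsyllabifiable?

The consonants /m/, /ʃ/, /l/, /f/, /n/ cannot be parsed into a legal (C)V syllable (no codas are permitted; onsets are limited to one consonant).

5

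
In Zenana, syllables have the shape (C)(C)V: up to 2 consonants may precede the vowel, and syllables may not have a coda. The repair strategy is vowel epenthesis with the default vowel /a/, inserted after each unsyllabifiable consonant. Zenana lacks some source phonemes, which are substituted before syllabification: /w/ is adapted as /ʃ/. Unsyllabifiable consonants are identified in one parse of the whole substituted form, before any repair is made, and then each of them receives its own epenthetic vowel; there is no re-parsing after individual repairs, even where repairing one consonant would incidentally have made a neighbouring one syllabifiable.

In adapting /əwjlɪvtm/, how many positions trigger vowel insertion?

After substitution the input is /əʃjlɪvtm/.
The unsyllabifiable consonants are /ʃ/, /v/, /t/, /m/; each receives one epenthetic vowel.

4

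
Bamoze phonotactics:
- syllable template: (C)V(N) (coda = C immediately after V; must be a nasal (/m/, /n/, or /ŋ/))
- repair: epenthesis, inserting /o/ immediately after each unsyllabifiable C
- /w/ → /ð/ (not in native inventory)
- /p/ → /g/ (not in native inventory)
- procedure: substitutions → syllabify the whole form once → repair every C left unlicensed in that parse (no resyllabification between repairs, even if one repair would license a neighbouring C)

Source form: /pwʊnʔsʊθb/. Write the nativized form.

goðʊnʔosʊθobo

Substitution: /p/ → /g/, /w/ → /ð/, giving /gðʊnʔsʊθb/.
Syllabifying with onset maximization leaves /g/, /ʔ/, /θ/, /b/ stranded (only a nasal (/m/, /n/, or /ŋ/) is licensed in coda position; onsets are limited to one consonant).
Inserting the epenthetic vowel yields /g/ → /go/, /ʔ/ → /ʔo/, /θ/ → /θo/, /b/ → /bo/.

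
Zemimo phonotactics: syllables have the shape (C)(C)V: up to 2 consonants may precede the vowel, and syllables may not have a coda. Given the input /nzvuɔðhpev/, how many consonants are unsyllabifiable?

Syllabifying with onset maximization leaves /n/, /ð/, /v/ stranded (no codas are permitted; onsets may contain at most 2 consonants).

3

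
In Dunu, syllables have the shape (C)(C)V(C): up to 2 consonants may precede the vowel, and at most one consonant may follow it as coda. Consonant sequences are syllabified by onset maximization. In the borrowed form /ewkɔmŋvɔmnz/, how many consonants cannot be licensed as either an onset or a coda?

The consonants /n/, /z/ cannot be parsed into a legal (C)(C)V(C) syllable (at most one coda consonant is licensed; onsets may contain at most 2 consonants).

2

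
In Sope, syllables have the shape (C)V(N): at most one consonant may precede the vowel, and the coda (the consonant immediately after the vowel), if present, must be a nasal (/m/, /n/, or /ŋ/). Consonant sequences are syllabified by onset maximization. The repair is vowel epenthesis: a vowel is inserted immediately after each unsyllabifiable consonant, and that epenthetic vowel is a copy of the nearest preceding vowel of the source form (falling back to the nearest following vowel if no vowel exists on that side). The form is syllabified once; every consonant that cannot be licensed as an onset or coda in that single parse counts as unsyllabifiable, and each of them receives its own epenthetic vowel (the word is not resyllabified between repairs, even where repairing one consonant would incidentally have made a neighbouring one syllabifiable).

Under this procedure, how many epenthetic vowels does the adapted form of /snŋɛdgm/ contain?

The unsyllabifiable consonants are /s/, /n/, /d/, /g/, /m/; each receives one epenthetic vowel.

5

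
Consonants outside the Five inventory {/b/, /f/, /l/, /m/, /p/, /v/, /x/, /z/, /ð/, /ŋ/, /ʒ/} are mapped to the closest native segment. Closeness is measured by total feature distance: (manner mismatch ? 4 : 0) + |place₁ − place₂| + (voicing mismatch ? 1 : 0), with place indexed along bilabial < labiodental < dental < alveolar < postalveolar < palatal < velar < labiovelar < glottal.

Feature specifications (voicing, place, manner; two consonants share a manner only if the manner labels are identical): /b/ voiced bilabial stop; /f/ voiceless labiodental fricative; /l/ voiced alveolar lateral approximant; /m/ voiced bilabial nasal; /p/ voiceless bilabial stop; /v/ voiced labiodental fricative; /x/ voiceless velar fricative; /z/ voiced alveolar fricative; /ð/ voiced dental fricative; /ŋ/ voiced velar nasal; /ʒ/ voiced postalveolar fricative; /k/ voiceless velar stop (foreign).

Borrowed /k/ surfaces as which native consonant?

x

/x/ is closest: manner differs (stop→fricative, +4), place distance 0 (velar→velar), same voicing; total 4. Next closest is /ŋ/ at distance 5.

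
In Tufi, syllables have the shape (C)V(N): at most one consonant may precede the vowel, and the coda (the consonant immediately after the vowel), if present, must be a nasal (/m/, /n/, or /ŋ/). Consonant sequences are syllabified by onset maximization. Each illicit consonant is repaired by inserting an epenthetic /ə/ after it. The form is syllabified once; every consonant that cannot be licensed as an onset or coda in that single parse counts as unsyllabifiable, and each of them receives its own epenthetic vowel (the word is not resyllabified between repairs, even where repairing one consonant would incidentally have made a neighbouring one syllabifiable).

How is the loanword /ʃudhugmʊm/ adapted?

The consonants /d/, /g/ cannot be parsed into a legal (C)V(N) syllable (only a nasal (/m/, /n/, or /ŋ/) is licensed in coda position; onsets are limited to one consonant).
Inserting the epenthetic vowel yields /d/ → /də/, /g/ → /gə/.

ʃudəhugəmʊm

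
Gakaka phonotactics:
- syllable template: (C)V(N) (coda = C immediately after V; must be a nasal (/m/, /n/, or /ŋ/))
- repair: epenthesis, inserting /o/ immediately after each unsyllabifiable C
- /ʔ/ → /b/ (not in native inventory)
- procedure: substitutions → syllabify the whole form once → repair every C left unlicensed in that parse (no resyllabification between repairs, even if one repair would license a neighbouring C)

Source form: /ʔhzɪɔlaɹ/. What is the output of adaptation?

Substitution: /ʔ/ → /b/, giving /bhzɪɔlaɹ/.
The consonants /b/, /h/, /ɹ/ cannot be parsed into a legal (C)V(N) syllable (only a nasal (/m/, /n/, or /ŋ/) is licensed in coda position; onsets are limited to one consonant).
Inserting the epenthetic vowel yields /b/ → /bo/, /h/ → /ho/, /ɹ/ → /ɹo/.

bohozɪɔlaɹo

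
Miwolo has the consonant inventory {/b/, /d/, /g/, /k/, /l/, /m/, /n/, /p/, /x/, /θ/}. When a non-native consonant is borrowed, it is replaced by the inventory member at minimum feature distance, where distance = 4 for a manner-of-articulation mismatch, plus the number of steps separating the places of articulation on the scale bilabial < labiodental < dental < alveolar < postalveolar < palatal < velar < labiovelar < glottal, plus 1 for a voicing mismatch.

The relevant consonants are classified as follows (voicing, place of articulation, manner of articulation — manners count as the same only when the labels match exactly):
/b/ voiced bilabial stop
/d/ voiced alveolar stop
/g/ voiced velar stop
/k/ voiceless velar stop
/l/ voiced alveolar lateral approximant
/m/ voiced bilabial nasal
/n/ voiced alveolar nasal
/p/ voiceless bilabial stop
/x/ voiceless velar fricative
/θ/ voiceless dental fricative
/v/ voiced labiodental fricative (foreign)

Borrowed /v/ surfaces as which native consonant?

/θ/ is closest: same manner (fricative), place distance 1 (labiodental→dental), voicing differs (+1); total 2. Next closest is /b/ at distance 5.

θ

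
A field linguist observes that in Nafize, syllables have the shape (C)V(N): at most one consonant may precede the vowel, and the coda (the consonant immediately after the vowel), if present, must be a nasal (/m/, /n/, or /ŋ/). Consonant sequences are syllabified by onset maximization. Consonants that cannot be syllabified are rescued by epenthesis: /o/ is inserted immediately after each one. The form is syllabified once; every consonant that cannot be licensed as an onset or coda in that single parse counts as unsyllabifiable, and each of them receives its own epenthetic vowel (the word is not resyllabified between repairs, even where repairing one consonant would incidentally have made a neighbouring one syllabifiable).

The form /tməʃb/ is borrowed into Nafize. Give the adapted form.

toməʃobo

The consonants /t/, /ʃ/, /b/ cannot be parsed into a legal (C)V(N) syllable (only a nasal (/m/, /n/, or /ŋ/) is licensed in coda position; onsets are limited to one consonant).
Epenthesis after each stranded consonant: /t/ → /to/, /ʃ/ → /ʃo/, /b/ → /bo/.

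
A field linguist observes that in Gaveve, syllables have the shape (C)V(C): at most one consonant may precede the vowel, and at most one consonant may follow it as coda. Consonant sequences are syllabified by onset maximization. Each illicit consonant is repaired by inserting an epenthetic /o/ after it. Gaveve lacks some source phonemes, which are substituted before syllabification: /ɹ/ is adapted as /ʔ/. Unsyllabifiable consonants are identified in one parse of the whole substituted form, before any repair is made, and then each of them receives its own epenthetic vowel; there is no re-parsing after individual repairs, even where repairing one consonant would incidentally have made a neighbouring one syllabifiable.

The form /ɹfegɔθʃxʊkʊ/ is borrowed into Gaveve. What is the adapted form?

ʔofegɔθʃoxʊkʊ

Substitution: /ɹ/ → /ʔ/, giving /ʔfegɔθʃxʊkʊ/.
Syllabifying with onset maximization leaves /ʔ/, /ʃ/ stranded (at most one coda consonant is licensed; onsets are limited to one consonant).
Epenthesis after each stranded consonant: /ʔ/ → /ʔo/, /ʃ/ → /ʃo/.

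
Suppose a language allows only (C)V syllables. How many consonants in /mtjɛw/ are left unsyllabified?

3

Syllabifying with onset maximization leaves /m/, /t/, /w/ stranded (no codas are permitted; onsets are limited to one consonant).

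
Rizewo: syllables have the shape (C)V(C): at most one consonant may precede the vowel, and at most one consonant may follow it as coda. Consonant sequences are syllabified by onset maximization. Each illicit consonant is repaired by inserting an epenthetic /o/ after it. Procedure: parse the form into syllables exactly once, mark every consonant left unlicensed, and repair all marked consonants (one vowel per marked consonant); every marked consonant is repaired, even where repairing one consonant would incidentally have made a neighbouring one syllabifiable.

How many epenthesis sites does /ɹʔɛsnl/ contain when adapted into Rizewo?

The unsyllabifiable consonants are /ɹ/, /n/, /l/; each receives one epenthetic vowel.

3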